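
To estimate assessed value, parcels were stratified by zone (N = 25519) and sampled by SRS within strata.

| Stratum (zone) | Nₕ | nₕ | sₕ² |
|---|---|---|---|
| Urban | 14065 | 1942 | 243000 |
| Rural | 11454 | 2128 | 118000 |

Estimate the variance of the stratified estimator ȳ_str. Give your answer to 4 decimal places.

Var(ȳ_str) = Σₕ Wₕ²(1 − fₕ)sₕ²/nₕ with Wₕ = Nₕ/N, N = 25519.
Urban: Wₕ = 0.55115796; term = 0.55115796²·(1 − 0.13807323)·243000/1942 = 32.762693.
Rural: Wₕ = 0.44884204; term = 0.44884204²·(1 − 0.18578662)·118000/2128 = 9.0956904.
Sum = 41.858383.

41.8584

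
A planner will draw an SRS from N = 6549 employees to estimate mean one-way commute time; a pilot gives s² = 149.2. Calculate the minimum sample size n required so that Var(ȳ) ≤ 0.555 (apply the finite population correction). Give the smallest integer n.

259

Without fpc, n₀ = s²/D = 149.2/0.555 = 268.8288.
With fpc, (1 − n/N)·s²/n ≤ D requires n ≥ n₀/(1 + n₀/N) = 268.8288/(1 + 268.8288/6549) = 258.2288.
Rounding up, n = 259.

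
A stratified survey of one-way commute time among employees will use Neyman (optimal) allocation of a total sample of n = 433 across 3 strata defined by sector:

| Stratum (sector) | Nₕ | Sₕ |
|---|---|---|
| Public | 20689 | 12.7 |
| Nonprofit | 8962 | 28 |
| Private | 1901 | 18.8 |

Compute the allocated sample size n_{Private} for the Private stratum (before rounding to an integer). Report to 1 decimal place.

Neyman allocation: nₕ = n·NₕSₕ / Σⱼ NⱼSⱼ.
Σ NⱼSⱼ = 20689·12.7 + 8962·28 + 1901·18.8 = 549425.1.
n_{Private} = 433·1901·18.8 / 549425.1 = 28.2.

28.2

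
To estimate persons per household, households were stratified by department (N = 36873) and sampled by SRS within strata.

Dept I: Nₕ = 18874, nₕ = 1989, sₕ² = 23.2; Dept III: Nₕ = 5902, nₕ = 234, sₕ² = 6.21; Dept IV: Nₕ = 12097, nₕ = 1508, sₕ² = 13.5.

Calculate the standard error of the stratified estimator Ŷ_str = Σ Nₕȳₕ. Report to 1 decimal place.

2398.3

Var(Ŷ_str) = Σₕ Nₕ²(1 − fₕ)sₕ²/nₕ.
Dept I: 18874²·(1 − 1989/18874)·23.2/1989 = 3.7172196 × 10^6.
Dept III: 5902²·(1 − 234/5902)·6.21/234 = 887778.84.
Dept IV: 12097²·(1 − 1508/12097)·13.5/1508 = 1.1467402 × 10^6.
Sum = 5.7517386 × 10^6.
SE = √(5.7517386 × 10^6) = 2398.3.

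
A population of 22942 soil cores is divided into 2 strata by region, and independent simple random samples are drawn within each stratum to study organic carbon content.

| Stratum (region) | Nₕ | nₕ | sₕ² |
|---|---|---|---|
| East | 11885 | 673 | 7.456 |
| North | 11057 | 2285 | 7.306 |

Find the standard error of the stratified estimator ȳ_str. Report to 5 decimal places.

Var(ȳ_str) = Σₕ Wₕ²(1 − fₕ)sₕ²/nₕ with Wₕ = Nₕ/N, N = 22942.
East: Wₕ = 0.51804551; term = 0.51804551²·(1 − 0.05662600)·7.456/673 = 0.0028048559.
North: Wₕ = 0.48195449; term = 0.48195449²·(1 − 0.20665642)·7.306/2285 = 5.8920557 × 10^-4.
Sum = 0.0033940615.
SE = √(0.0033940615) = 0.05826.

0.05826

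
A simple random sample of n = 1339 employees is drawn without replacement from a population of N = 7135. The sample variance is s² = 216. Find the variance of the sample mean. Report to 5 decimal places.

0.13104

Under SRS without replacement, Var(ȳ) = (1 − f)·s²/n with f = n/N = 1339/7135 = 0.18766643.
Var(ȳ) = (1 − 0.18766643)·216/1339 = 0.81233357·0.16131441 = 0.13104111.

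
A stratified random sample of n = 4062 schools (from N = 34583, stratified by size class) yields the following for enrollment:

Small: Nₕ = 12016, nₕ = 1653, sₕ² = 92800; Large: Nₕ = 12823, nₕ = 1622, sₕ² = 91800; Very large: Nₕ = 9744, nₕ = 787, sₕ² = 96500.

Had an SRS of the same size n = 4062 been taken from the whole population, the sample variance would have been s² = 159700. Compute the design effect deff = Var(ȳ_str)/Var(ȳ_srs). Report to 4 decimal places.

0.6222

Var(ȳ_str) = Σ Wₕ²(1−fₕ)sₕ²/nₕ with Wₕ = Nₕ/34583:
  Small: (12016/34583)²·(1−1653/12016)·92800/1653 = 5.8451439
  Large: (12823/34583)²·(1−1622/12823)·91800/1622 = 6.7969323
  Very large: (9744/34583)²·(1−787/9744)·96500/787 = 8.9480232
  → Var(ȳ_str) = 21.590099.
Var(ȳ_srs) = (1 − 4062/34583)·159700/4062 = 34.697732.
deff = 21.590099 / 34.697732 = 0.6222.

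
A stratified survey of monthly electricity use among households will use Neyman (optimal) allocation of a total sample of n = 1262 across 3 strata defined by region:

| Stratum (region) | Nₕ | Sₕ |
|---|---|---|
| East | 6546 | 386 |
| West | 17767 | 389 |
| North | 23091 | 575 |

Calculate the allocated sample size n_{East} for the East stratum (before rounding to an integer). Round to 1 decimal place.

140.4

Neyman allocation: nₕ = n·NₕSₕ / Σⱼ NⱼSⱼ.
Σ NⱼSⱼ = 6546·386 + 17767·389 + 23091·575 = 2.2715444 × 10^7.
n_{East} = 1262·6546·386 / (2.2715444 × 10^7) = 140.4.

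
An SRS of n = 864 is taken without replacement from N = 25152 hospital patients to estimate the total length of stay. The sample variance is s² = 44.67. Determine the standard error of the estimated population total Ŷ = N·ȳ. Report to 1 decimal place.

Var(Ŷ) = N²·Var(ȳ) = N²·(1 − n/N)·s²/n.
f = 864/25152 = 0.03435115; Var(ȳ) = 0.96564885·44.67/864 = 0.049925387.
Var(Ŷ) = 25152² · 0.049925387 = 3.1583953 × 10^7.
SE(Ŷ) = √(3.1583953 × 10^7) = 5620.0.

5620.0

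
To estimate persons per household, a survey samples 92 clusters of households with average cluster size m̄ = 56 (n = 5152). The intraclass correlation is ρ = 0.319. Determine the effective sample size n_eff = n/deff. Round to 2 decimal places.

deff = 1 + (56 − 1)·0.319 = 1 + 17.545 = 18.545.
n_eff = 5152 / 18.545 = 277.81.

277.81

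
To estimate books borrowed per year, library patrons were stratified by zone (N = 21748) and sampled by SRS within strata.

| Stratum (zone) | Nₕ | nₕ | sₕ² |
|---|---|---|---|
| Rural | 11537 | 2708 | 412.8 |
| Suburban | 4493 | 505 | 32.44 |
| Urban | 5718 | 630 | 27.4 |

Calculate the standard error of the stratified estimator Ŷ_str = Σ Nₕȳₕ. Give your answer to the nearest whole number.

4236

Var(Ŷ_str) = Σₕ Nₕ²(1 − fₕ)sₕ²/nₕ.
Rural: 11537²·(1 − 2708/11537)·412.8/2708 = 1.5527282 × 10^7.
Suburban: 4493²·(1 − 505/4493)·32.44/505 = 1.1510151 × 10^6.
Urban: 5718²·(1 − 630/5718)·27.4/630 = 1.2653226 × 10^6.
Sum = 1.794362 × 10^7.
SE = √(1.794362 × 10^7) = 4236.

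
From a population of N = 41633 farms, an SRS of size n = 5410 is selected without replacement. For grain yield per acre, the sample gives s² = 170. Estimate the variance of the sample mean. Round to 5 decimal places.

Under SRS without replacement, Var(ȳ) = (1 − f)·s²/n with f = n/N = 5410/41633 = 0.12994500.
Var(ȳ) = (1 − 0.12994500)·170/5410 = 0.87005500·0.03142329 = 0.027339991.

0.02734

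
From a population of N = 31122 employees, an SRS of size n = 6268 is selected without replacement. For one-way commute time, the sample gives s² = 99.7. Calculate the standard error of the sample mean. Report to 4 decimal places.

0.1127

Under SRS without replacement, Var(ȳ) = (1 − f)·s²/n with f = n/N = 6268/31122 = 0.20140094.
Var(ȳ) = (1 − 0.20140094)·99.7/6268 = 0.79859906·0.01590619 = 0.012702669.
SE(ȳ) = √(0.012702669) = 0.1127.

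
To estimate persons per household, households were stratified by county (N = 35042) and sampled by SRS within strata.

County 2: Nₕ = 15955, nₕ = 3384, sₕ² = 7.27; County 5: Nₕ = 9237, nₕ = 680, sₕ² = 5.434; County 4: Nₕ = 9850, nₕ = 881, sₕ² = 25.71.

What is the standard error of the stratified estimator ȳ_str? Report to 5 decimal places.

0.05445

Var(ȳ_str) = Σₕ Wₕ²(1 − fₕ)sₕ²/nₕ with Wₕ = Nₕ/N, N = 35042.
County 2: Wₕ = 0.45531077; term = 0.45531077²·(1 − 0.21209652)·7.27/3384 = 3.5090772 × 10^-4.
County 5: Wₕ = 0.26359797; term = 0.26359797²·(1 − 0.07361698)·5.434/680 = 5.143816 × 10^-4.
County 4: Wₕ = 0.28109126; term = 0.28109126²·(1 − 0.08944162)·25.71/881 = 0.0020995618.
Sum = 0.0029648511.
SE = √(0.0029648511) = 0.05445.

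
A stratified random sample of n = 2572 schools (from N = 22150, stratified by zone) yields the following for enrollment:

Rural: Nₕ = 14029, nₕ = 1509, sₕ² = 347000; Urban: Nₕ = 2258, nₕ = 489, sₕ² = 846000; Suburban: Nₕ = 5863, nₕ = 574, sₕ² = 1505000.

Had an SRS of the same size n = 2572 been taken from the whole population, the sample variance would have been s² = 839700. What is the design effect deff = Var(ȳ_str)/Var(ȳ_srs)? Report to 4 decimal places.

0.9084

Var(ȳ_str) = Σ Wₕ²(1−fₕ)sₕ²/nₕ with Wₕ = Nₕ/22150:
  Rural: (14029/22150)²·(1−1509/14029)·347000/1509 = 82.323498
  Urban: (2258/22150)²·(1−489/2258)·846000/489 = 14.085291
  Suburban: (5863/22150)²·(1−574/5863)·1505000/574 = 165.71835
  → Var(ȳ_str) = 262.12714.
Var(ȳ_srs) = (1 − 2572/22150)·839700/2572 = 288.56774.
deff = 262.12714 / 288.56774 = 0.9084.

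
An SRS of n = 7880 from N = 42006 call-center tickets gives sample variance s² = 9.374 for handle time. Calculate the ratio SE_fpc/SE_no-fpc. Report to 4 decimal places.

f = n/N = 7880/42006 = 0.18759225.
SE_no-fpc = √(s²/n) = 0.03449049; SE_fpc = √((1−f)s²/n) = 0.031087543.
Ratio = √(1−f) = 0.90133665.

0.9013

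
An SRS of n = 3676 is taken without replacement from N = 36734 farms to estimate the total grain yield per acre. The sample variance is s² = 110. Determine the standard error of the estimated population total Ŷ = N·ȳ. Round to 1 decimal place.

6028.1

Var(Ŷ) = N²·Var(ȳ) = N²·(1 − n/N)·s²/n.
f = 3676/36734 = 0.10007078; Var(ȳ) = 0.89992922·110/3676 = 0.026929329.
Var(Ŷ) = 36734² · 0.026929329 = 3.633808 × 10^7.
SE(Ŷ) = √(3.633808 × 10^7) = 6028.1.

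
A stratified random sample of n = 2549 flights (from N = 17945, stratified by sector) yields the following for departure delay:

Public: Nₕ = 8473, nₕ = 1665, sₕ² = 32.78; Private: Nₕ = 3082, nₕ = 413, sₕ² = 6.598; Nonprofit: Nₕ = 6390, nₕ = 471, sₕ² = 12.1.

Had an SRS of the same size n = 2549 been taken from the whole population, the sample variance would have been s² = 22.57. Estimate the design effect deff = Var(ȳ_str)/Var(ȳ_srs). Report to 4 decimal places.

0.9151

Var(ȳ_str) = Σ Wₕ²(1−fₕ)sₕ²/nₕ with Wₕ = Nₕ/17945:
  Public: (8473/17945)²·(1−1665/8473)·32.78/1665 = 0.0035266677
  Private: (3082/17945)²·(1−413/3082)·6.598/413 = 4.0809055 × 10^-4
  Nonprofit: (6390/17945)²·(1−471/6390)·12.1/471 = 0.0030173573
  → Var(ȳ_str) = 0.0069521156.
Var(ȳ_srs) = (1 − 2549/17945)·22.57/2549 = 0.0075967208.
deff = 0.0069521156 / 0.0075967208 = 0.9151.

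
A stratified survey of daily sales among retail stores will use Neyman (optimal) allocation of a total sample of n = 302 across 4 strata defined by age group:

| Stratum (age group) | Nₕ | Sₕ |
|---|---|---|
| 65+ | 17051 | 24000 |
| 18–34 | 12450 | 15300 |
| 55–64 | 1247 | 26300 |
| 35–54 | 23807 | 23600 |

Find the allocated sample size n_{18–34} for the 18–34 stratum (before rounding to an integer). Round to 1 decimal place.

48.2

Neyman allocation: nₕ = n·NₕSₕ / Σⱼ NⱼSⱼ.
Σ NⱼSⱼ = 17051·24000 + 12450·15300 + 1247·26300 + 23807·23600 = 1.1943503 × 10^9.
n_{18–34} = 302·12450·15300 / (1.1943503 × 10^9) = 48.2.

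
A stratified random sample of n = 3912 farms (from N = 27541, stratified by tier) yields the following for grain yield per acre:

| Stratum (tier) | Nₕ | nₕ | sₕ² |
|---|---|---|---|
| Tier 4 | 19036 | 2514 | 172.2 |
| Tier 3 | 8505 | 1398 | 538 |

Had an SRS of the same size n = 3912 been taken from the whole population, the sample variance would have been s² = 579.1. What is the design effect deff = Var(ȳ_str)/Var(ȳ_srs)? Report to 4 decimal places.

0.4651

Var(ȳ_str) = Σ Wₕ²(1−fₕ)sₕ²/nₕ with Wₕ = Nₕ/27541:
  Tier 4: (19036/27541)²·(1−2514/19036)·172.2/2514 = 0.02840186
  Tier 3: (8505/27541)²·(1−1398/8505)·538/1398 = 0.030667355
  → Var(ȳ_str) = 0.059069215.
Var(ȳ_srs) = (1 − 3912/27541)·579.1/3912 = 0.12700486.
deff = 0.059069215 / 0.12700486 = 0.4651.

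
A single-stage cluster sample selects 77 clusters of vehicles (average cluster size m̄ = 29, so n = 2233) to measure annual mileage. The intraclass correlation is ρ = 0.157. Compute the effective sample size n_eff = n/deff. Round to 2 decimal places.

deff = 1 + (29 − 1)·0.157 = 1 + 4.396 = 5.396.
n_eff = 2233 / 5.396 = 413.83.

413.83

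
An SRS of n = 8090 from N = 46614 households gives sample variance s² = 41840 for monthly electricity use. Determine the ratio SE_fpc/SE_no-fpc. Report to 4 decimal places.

f = n/N = 8090/46614 = 0.17355301.
SE_no-fpc = √(s²/n) = 2.2741629; SE_fpc = √((1−f)s²/n) = 2.0674217.
Ratio = √(1−f) = 0.90909130.

0.9091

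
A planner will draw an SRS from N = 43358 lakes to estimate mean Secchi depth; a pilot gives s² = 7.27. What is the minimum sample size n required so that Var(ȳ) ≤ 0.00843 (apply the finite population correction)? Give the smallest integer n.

846

Without fpc, n₀ = s²/D = 7.27/0.00843 = 862.3962.
With fpc, (1 − n/N)·s²/n ≤ D requires n ≥ n₀/(1 + n₀/N) = 862.3962/(1 + 862.3962/43358) = 845.5776.
Rounding up, n = 846.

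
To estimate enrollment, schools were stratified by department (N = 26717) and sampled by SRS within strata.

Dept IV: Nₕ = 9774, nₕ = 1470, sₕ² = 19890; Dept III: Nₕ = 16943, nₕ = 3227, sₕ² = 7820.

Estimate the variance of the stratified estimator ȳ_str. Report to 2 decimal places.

Var(ȳ_str) = Σₕ Wₕ²(1 − fₕ)sₕ²/nₕ with Wₕ = Nₕ/N, N = 26717.
Dept IV: Wₕ = 0.36583449; term = 0.36583449²·(1 − 0.15039902)·19890/1470 = 1.538515.
Dept III: Wₕ = 0.63416551; term = 0.63416551²·(1 − 0.19046214)·7820/3227 = 0.7889513.
Sum = 2.3274663.

2.33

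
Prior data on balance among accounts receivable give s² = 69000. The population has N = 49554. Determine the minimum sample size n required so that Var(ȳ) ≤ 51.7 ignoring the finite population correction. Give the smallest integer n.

Without fpc, n₀ = s²/D = 69000/51.7 = 1334.6228.
Rounding up, n = 1335.

1335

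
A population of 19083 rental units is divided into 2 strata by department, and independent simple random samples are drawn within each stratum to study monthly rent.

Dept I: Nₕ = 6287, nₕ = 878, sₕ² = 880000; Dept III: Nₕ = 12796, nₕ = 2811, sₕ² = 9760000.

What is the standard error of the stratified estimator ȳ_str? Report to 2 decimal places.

Var(ȳ_str) = Σₕ Wₕ²(1 − fₕ)sₕ²/nₕ with Wₕ = Nₕ/N, N = 19083.
Dept I: Wₕ = 0.32945554; term = 0.32945554²·(1 − 0.13965325)·880000/878 = 93.595571.
Dept III: Wₕ = 0.67054446; term = 0.67054446²·(1 − 0.21967802)·9760000/2811 = 1218.1983.
Sum = 1311.7939.
SE = √(1311.7939) = 36.22.

36.22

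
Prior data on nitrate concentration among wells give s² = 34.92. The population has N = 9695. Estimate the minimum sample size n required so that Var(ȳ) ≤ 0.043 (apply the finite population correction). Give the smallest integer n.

750

Without fpc, n₀ = s²/D = 34.92/0.043 = 812.0930.
With fpc, (1 − n/N)·s²/n ≤ D requires n ≥ n₀/(1 + n₀/N) = 812.0930/(1 + 812.0930/9695) = 749.3263.
Rounding up, n = 750.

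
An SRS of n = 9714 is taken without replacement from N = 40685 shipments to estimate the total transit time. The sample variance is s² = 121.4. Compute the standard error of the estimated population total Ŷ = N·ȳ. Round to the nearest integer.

3968

Var(Ŷ) = N²·Var(ȳ) = N²·(1 − n/N)·s²/n.
f = 9714/40685 = 0.23876121; Var(ȳ) = 0.76123879·121.4/9714 = 0.0095135257.
Var(Ŷ) = 40685² · 0.0095135257 = 1.5747446 × 10^7.
SE(Ŷ) = √(1.5747446 × 10^7) = 3968.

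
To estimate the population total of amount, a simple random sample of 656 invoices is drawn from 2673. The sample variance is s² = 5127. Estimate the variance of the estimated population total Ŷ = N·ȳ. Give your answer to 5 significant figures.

Var(Ŷ) = N²·Var(ȳ) = N²·(1 − n/N)·s²/n.
f = 656/2673 = 0.24541713; Var(ȳ) = 0.75458287·5127/656 = 5.8974792.
Var(Ŷ) = 2673² · 5.8974792 = 4.213707 × 10^7.

4.2137 × 10^7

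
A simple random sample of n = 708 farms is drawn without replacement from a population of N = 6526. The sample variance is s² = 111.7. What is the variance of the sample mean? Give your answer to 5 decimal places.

0.14065

Under SRS without replacement, Var(ȳ) = (1 − f)·s²/n with f = n/N = 708/6526 = 0.10848912.
Var(ȳ) = (1 − 0.10848912)·111.7/708 = 0.89151088·0.15776836 = 0.14065221.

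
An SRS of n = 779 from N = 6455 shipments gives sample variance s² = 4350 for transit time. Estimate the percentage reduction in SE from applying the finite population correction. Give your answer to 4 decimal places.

6.2280

f = n/N = 779/6455 = 0.12068164.
SE_no-fpc = √(s²/n) = 2.3630663; SE_fpc = √((1−f)s²/n) = 2.2158939.
Ratio = √(1−f) = 0.93771977. Reduction = 100·(1 − 0.93771977) = 6.2280%.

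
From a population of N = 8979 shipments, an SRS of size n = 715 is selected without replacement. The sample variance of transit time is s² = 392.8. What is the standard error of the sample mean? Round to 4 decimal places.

0.7111

Under SRS without replacement, Var(ȳ) = (1 − f)·s²/n with f = n/N = 715/8979 = 0.07963025.
Var(ȳ) = (1 − 0.07963025)·392.8/715 = 0.92036975·0.54937063 = 0.50562411.
SE(ȳ) = √(0.50562411) = 0.7111.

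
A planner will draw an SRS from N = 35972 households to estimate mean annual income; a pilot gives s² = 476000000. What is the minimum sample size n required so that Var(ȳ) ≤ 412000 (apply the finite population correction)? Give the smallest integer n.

1120

Without fpc, n₀ = s²/D = 476000000/412000 = 1155.3398.
With fpc, (1 − n/N)·s²/n ≤ D requires n ≥ n₀/(1 + n₀/N) = 1155.3398/(1 + 1155.3398/35972) = 1119.3876.
Rounding up, n = 1120.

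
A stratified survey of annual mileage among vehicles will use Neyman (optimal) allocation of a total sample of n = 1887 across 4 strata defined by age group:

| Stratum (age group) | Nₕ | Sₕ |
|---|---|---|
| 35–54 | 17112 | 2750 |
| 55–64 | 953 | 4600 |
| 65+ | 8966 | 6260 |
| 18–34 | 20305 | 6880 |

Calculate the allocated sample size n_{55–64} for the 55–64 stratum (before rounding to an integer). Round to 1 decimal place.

Neyman allocation: nₕ = n·NₕSₕ / Σⱼ NⱼSⱼ.
Σ NⱼSⱼ = 17112·2750 + 953·4600 + 8966·6260 + 20305·6880 = 2.4726736 × 10^8.
n_{55–64} = 1887·953·4600 / (2.4726736 × 10^8) = 33.5.

33.5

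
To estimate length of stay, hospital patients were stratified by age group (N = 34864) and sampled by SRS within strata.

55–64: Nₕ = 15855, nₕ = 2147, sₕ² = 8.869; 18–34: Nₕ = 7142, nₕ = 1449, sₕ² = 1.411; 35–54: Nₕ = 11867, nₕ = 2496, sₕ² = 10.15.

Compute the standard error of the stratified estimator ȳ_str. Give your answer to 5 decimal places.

0.03381

Var(ȳ_str) = Σₕ Wₕ²(1 − fₕ)sₕ²/nₕ with Wₕ = Nₕ/N, N = 34864.
55–64: Wₕ = 0.45476709; term = 0.45476709²·(1 − 0.13541470)·8.869/2147 = 7.3863269 × 10^-4.
18–34: Wₕ = 0.20485314; term = 0.20485314²·(1 − 0.20288435)·1.411/1449 = 3.257356 × 10^-5.
35–54: Wₕ = 0.34037976; term = 0.34037976²·(1 − 0.21033117)·10.15/2496 = 3.7204367 × 10^-4.
Sum = 0.0011432499.
SE = √(0.0011432499) = 0.03381.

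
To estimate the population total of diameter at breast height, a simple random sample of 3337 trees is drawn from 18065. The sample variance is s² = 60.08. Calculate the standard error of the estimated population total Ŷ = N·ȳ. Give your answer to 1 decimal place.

2188.7

Var(Ŷ) = N²·Var(ȳ) = N²·(1 − n/N)·s²/n.
f = 3337/18065 = 0.18472184; Var(ȳ) = 0.81527816·60.08/3337 = 0.014678427.
Var(Ŷ) = 18065² · 0.014678427 = 4.7902199 × 10^6.
SE(Ŷ) = √(4.7902199 × 10^6) = 2188.7.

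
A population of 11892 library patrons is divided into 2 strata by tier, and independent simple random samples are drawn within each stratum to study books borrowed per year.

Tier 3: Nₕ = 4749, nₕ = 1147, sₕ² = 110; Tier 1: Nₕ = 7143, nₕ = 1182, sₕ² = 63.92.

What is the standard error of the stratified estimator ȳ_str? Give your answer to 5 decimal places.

Var(ȳ_str) = Σₕ Wₕ²(1 − fₕ)sₕ²/nₕ with Wₕ = Nₕ/N, N = 11892.
Tier 3: Wₕ = 0.39934410; term = 0.39934410²·(1 − 0.24152453)·110/1147 = 0.011600196.
Tier 1: Wₕ = 0.60065590; term = 0.60065590²·(1 − 0.16547669)·63.92/1182 = 0.016282057.
Sum = 0.027882253.
SE = √(0.027882253) = 0.16698.

0.16698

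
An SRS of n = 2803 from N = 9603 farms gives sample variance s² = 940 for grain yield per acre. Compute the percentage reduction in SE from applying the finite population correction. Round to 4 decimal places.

f = n/N = 2803/9603 = 0.29188795.
SE_no-fpc = √(s²/n) = 0.57909842; SE_fpc = √((1−f)s²/n) = 0.48730781.
Ratio = √(1−f) = 0.84149394. Reduction = 100·(1 − 0.84149394) = 15.8506%.

15.8506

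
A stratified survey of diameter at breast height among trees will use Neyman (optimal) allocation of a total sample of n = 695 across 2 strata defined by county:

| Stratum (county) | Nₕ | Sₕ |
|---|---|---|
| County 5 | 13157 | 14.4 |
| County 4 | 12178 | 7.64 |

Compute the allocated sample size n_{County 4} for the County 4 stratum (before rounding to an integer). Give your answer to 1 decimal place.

228.9

Neyman allocation: nₕ = n·NₕSₕ / Σⱼ NⱼSⱼ.
Σ NⱼSⱼ = 13157·14.4 + 12178·7.64 = 282500.72.
n_{County 4} = 695·12178·7.64 / 282500.72 = 228.9.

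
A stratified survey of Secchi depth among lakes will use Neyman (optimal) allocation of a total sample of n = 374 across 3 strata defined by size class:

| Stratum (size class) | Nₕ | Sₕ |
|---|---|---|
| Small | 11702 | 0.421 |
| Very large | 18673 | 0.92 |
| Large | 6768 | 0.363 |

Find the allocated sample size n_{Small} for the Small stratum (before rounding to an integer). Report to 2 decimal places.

Neyman allocation: nₕ = n·NₕSₕ / Σⱼ NⱼSⱼ.
Σ NⱼSⱼ = 11702·0.421 + 18673·0.92 + 6768·0.363 = 24562.486.
n_{Small} = 374·11702·0.421 / 24562.486 = 75.01.

75.01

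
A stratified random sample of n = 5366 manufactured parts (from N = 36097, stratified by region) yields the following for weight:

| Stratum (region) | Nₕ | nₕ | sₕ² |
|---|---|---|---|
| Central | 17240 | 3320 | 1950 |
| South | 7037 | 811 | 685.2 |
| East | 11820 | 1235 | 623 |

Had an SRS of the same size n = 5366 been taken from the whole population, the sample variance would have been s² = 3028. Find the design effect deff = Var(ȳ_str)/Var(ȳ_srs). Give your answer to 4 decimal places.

0.3851

Var(ȳ_str) = Σ Wₕ²(1−fₕ)sₕ²/nₕ with Wₕ = Nₕ/36097:
  Central: (17240/36097)²·(1−3320/17240)·1950/3320 = 0.10817597
  South: (7037/36097)²·(1−811/7037)·685.2/811 = 0.028408673
  East: (11820/36097)²·(1−1235/11820)·623/1235 = 0.048438112
  → Var(ȳ_str) = 0.18502276.
Var(ȳ_srs) = (1 − 5366/36097)·3028/5366 = 0.48040861.
deff = 0.18502276 / 0.48040861 = 0.3851.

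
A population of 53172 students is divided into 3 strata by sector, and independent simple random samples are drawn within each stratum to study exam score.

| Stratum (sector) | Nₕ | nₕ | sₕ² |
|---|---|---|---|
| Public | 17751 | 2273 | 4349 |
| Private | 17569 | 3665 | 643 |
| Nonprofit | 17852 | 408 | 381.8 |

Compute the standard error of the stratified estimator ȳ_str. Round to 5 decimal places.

0.55151

Var(ȳ_str) = Σₕ Wₕ²(1 − fₕ)sₕ²/nₕ with Wₕ = Nₕ/N, N = 53172.
Public: Wₕ = 0.33384112; term = 0.33384112²·(1 − 0.12804912)·4349/2273 = 0.18593521.
Private: Wₕ = 0.33041827; term = 0.33041827²·(1 − 0.20860607)·643/3665 = 0.015158555.
Nonprofit: Wₕ = 0.33574062; term = 0.33574062²·(1 − 0.02285458)·381.8/408 = 0.10307248.
Sum = 0.30416625.
SE = √(0.30416625) = 0.55151.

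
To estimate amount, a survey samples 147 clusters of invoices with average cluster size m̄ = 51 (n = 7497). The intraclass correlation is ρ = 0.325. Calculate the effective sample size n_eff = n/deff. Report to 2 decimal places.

434.61

deff = 1 + (51 − 1)·0.325 = 1 + 16.25 = 17.25.
n_eff = 7497 / 17.25 = 434.61.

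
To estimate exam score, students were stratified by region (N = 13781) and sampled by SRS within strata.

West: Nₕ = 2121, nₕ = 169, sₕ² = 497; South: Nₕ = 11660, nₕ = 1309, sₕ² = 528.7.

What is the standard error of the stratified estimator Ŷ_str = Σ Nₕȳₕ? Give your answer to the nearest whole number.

Var(Ŷ_str) = Σₕ Nₕ²(1 − fₕ)sₕ²/nₕ.
West: 2121²·(1 − 169/2121)·497/169 = 1.2175594 × 10^7.
South: 11660²·(1 − 1309/11660)·528.7/1309 = 4.8747295 × 10^7.
Sum = 6.0922889 × 10^7.
SE = √(6.0922889 × 10^7) = 7805.

7805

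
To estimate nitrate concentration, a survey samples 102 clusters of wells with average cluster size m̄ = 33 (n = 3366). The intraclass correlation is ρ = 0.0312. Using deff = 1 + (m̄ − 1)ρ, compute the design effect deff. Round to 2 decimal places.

2.00

deff = 1 + (33 − 1)·0.0312 = 1 + 0.9984 = 1.9984.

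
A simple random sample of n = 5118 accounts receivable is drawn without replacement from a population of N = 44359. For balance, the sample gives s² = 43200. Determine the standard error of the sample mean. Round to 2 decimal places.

2.73

Under SRS without replacement, Var(ȳ) = (1 − f)·s²/n with f = n/N = 5118/44359 = 0.11537681.
Var(ȳ) = (1 − 0.11537681)·43200/5118 = 0.88462319·8.4407972 = 7.4669249.
SE(ȳ) = √(7.4669249) = 2.73.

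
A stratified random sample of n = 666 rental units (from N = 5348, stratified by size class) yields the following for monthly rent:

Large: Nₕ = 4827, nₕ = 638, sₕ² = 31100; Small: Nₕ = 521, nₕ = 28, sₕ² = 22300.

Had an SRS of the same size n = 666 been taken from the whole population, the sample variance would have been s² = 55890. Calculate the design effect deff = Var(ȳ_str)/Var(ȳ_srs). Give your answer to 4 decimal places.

Var(ȳ_str) = Σ Wₕ²(1−fₕ)sₕ²/nₕ with Wₕ = Nₕ/5348:
  Large: (4827/5348)²·(1−638/4827)·31100/638 = 34.462325
  Small: (521/5348)²·(1−28/521)·22300/28 = 7.1523487
  → Var(ȳ_str) = 41.614674.
Var(ȳ_srs) = (1 − 666/5348)·55890/666 = 73.468283.
deff = 41.614674 / 73.468283 = 0.5664.

0.5664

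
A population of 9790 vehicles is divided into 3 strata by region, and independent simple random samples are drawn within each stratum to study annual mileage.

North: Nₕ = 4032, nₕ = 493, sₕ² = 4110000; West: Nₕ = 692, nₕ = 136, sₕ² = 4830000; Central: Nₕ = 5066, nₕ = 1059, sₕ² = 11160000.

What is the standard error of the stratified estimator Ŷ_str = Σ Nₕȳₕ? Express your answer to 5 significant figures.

588680

Var(Ŷ_str) = Σₕ Nₕ²(1 − fₕ)sₕ²/nₕ.
North: 4032²·(1 − 493/4032)·4110000/493 = 1.1895864 × 10^11.
West: 692²·(1 − 136/692)·4830000/136 = 1.3664354 × 10^10.
Central: 5066²·(1 − 1059/5066)·11160000/1059 = 2.1392068 × 10^11.
Sum = 3.4654367 × 10^11.
SE = √(3.4654367 × 10^11) = 588680.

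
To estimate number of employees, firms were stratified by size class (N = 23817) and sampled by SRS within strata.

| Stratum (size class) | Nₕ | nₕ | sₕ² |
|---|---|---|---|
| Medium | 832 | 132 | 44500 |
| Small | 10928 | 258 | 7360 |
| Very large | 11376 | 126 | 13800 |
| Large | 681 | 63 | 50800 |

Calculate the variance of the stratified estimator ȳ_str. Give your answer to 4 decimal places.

Var(ȳ_str) = Σₕ Wₕ²(1 − fₕ)sₕ²/nₕ with Wₕ = Nₕ/N, N = 23817.
Medium: Wₕ = 0.03493303; term = 0.03493303²·(1 − 0.15865385)·44500/132 = 0.34612529.
Small: Wₕ = 0.45883193; term = 0.45883193²·(1 − 0.02360908)·7360/258 = 5.8639344.
Very large: Wₕ = 0.47764202; term = 0.47764202²·(1 − 0.01107595)·13800/126 = 24.710216.
Large: Wₕ = 0.02859302; term = 0.02859302²·(1 − 0.09251101)·50800/63 = 0.59825266.
Sum = 31.518528.

31.5185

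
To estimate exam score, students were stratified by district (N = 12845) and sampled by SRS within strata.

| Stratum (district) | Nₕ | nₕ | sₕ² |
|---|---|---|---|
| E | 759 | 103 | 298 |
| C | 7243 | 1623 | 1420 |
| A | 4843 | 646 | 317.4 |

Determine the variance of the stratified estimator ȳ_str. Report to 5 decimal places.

0.28511

Var(ȳ_str) = Σₕ Wₕ²(1 − fₕ)sₕ²/nₕ with Wₕ = Nₕ/N, N = 12845.
E: Wₕ = 0.05908914; term = 0.05908914²·(1 − 0.13570487)·298/103 = 0.0087308482.
C: Wₕ = 0.56387699; term = 0.56387699²·(1 − 0.22407842)·1420/1623 = 0.21585216.
A: Wₕ = 0.37703387; term = 0.37703387²·(1 − 0.13338840)·317.4/646 = 0.06052846.
Sum = 0.28511147.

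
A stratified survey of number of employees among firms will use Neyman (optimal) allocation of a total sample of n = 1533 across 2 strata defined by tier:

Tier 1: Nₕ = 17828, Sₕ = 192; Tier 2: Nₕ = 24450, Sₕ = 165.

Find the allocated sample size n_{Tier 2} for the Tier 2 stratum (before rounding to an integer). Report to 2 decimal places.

829.33

Neyman allocation: nₕ = n·NₕSₕ / Σⱼ NⱼSⱼ.
Σ NⱼSⱼ = 17828·192 + 24450·165 = 7.457226 × 10^6.
n_{Tier 2} = 1533·24450·165 / (7.457226 × 10^6) = 829.33.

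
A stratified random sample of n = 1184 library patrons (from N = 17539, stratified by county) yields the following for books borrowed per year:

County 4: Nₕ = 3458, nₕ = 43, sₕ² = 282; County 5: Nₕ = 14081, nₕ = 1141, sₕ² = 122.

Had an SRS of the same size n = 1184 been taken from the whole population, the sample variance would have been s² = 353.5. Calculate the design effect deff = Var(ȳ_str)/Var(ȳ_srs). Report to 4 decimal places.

1.1318

Var(ȳ_str) = Σ Wₕ²(1−fₕ)sₕ²/nₕ with Wₕ = Nₕ/17539:
  County 4: (3458/17539)²·(1−43/3458)·282/43 = 0.25175998
  County 5: (14081/17539)²·(1−1141/14081)·122/1141 = 0.063333327
  → Var(ȳ_str) = 0.31509331.
Var(ȳ_srs) = (1 − 1184/17539)·353.5/1184 = 0.27840911.
deff = 0.31509331 / 0.27840911 = 1.1318.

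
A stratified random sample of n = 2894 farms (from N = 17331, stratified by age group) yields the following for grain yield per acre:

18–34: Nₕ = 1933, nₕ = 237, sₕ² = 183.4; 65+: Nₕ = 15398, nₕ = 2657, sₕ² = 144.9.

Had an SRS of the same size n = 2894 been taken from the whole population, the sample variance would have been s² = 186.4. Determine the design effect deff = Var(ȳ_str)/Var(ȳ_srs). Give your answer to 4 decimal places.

Var(ȳ_str) = Σ Wₕ²(1−fₕ)sₕ²/nₕ with Wₕ = Nₕ/17331:
  18–34: (1933/17331)²·(1−237/1933)·183.4/237 = 0.0084462016
  65+: (15398/17331)²·(1−2657/15398)·144.9/2657 = 0.035620287
  → Var(ȳ_str) = 0.044066489.
Var(ȳ_srs) = (1 − 2894/17331)·186.4/2894 = 0.053653828.
deff = 0.044066489 / 0.053653828 = 0.8213.

0.8213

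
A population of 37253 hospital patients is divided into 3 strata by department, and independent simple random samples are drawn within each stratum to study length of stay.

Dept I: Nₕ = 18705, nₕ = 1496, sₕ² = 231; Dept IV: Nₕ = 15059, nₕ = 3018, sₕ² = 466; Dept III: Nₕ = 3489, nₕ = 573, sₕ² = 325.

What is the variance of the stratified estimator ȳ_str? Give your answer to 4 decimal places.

Var(ȳ_str) = Σₕ Wₕ²(1 − fₕ)sₕ²/nₕ with Wₕ = Nₕ/N, N = 37253.
Dept I: Wₕ = 0.50210721; term = 0.50210721²·(1 − 0.07997862)·231/1496 = 0.035815517.
Dept IV: Wₕ = 0.40423590; term = 0.40423590²·(1 − 0.20041171)·466/3018 = 0.020174504.
Dept III: Wₕ = 0.09365689; term = 0.09365689²·(1 − 0.16423044)·325/573 = 0.004158098.
Sum = 0.060148119.

0.0601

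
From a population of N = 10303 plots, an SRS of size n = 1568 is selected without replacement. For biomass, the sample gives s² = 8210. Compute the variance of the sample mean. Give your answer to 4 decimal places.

Under SRS without replacement, Var(ȳ) = (1 − f)·s²/n with f = n/N = 1568/10303 = 0.15218868.
Var(ȳ) = (1 − 0.15218868)·8210/1568 = 0.84781132·5.2359694 = 4.4391141.

4.4391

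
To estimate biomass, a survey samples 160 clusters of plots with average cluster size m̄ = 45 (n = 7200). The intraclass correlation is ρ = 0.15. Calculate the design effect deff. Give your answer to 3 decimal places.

deff = 1 + (45 − 1)·0.15 = 1 + 6.6 = 7.6.

7.600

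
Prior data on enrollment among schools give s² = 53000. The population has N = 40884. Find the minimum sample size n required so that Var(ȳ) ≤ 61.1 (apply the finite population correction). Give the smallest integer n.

850

Without fpc, n₀ = s²/D = 53000/61.1 = 867.4304.
With fpc, (1 − n/N)·s²/n ≤ D requires n ≥ n₀/(1 + n₀/N) = 867.4304/(1 + 867.4304/40884) = 849.4086.
Rounding up, n = 850.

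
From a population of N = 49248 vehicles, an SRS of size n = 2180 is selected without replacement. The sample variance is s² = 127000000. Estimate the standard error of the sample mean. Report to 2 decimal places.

Under SRS without replacement, Var(ȳ) = (1 − f)·s²/n with f = n/N = 2180/49248 = 0.04426576.
Var(ȳ) = (1 − 0.04426576)·127000000/2180 = 0.95573424·58256.881 = 55678.096.
SE(ȳ) = √(55678.096) = 235.96.

235.96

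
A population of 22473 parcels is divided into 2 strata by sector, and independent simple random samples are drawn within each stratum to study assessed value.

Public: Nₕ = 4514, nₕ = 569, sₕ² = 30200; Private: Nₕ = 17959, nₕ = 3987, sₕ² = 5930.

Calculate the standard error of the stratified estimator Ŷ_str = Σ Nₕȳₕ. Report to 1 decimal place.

36309.3

Var(Ŷ_str) = Σₕ Nₕ²(1 − fₕ)sₕ²/nₕ.
Public: 4514²·(1 − 569/4514)·30200/569 = 9.4515544 × 10^8.
Private: 17959²·(1 − 3987/17959)·5930/3987 = 3.7320649 × 10^8.
Sum = 1.3183619 × 10^9.
SE = √(1.3183619 × 10^9) = 36309.3.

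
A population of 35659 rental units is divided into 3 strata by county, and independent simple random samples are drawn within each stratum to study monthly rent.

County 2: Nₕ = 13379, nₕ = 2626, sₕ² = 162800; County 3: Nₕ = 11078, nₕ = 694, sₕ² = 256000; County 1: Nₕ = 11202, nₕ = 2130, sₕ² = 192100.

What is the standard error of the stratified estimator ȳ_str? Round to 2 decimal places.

Var(ȳ_str) = Σₕ Wₕ²(1 − fₕ)sₕ²/nₕ with Wₕ = Nₕ/N, N = 35659.
County 2: Wₕ = 0.37519280; term = 0.37519280²·(1 − 0.19627775)·162800/2626 = 7.0141437.
County 3: Wₕ = 0.31066491; term = 0.31066491²·(1 − 0.06264669)·256000/694 = 33.370923.
County 1: Wₕ = 0.31414229; term = 0.31414229²·(1 − 0.19014462)·192100/2130 = 7.2078884.
Sum = 47.592955.
SE = √(47.592955) = 6.90.

6.90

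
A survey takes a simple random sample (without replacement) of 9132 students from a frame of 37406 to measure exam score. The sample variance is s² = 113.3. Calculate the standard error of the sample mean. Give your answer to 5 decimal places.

0.09684

Under SRS without replacement, Var(ȳ) = (1 − f)·s²/n with f = n/N = 9132/37406 = 0.24413196.
Var(ȳ) = (1 − 0.24413196)·113.3/9132 = 0.75586804·0.012406921 = 0.0093779949.
SE(ȳ) = √(0.0093779949) = 0.09684.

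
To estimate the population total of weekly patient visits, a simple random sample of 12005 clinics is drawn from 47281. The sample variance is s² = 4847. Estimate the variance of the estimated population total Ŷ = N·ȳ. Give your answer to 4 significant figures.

6.734 × 10^8

Var(Ŷ) = N²·Var(ȳ) = N²·(1 − n/N)·s²/n.
f = 12005/47281 = 0.25390749; Var(ȳ) = 0.74609251·4847/12005 = 0.30123369.
Var(Ŷ) = 47281² · 0.30123369 = 6.7340579 × 10^8.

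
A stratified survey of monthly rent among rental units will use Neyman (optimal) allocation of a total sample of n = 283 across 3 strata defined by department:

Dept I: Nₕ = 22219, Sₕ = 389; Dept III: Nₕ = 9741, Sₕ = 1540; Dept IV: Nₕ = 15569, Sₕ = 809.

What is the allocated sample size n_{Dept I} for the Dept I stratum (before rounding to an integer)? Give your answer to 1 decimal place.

67.5

Neyman allocation: nₕ = n·NₕSₕ / Σⱼ NⱼSⱼ.
Σ NⱼSⱼ = 22219·389 + 9741·1540 + 15569·809 = 3.6239652 × 10^7.
n_{Dept I} = 283·22219·389 / (3.6239652 × 10^7) = 67.5.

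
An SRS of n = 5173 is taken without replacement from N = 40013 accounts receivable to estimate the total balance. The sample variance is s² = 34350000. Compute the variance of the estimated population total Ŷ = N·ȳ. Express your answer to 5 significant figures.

9.2569 × 10^12

Var(Ŷ) = N²·Var(ȳ) = N²·(1 − n/N)·s²/n.
f = 5173/40013 = 0.12928298; Var(ȳ) = 0.87071702·34350000/5173 = 5781.7764.
Var(Ŷ) = 40013² · 5781.7764 = 9.2568563 × 10^12.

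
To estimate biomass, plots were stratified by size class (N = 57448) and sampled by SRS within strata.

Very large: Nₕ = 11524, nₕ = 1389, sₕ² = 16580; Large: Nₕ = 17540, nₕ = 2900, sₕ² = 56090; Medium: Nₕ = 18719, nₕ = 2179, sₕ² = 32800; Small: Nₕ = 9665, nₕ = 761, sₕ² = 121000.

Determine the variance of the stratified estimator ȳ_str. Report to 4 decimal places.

Var(ȳ_str) = Σₕ Wₕ²(1 − fₕ)sₕ²/nₕ with Wₕ = Nₕ/N, N = 57448.
Very large: Wₕ = 0.20059880; term = 0.20059880²·(1 − 0.12053107)·16580/1389 = 0.42243457.
Large: Wₕ = 0.30531959; term = 0.30531959²·(1 − 0.16533637)·56090/2900 = 1.5049022.
Medium: Wₕ = 0.32584250; term = 0.32584250²·(1 − 0.11640579)·32800/2179 = 1.4121633.
Small: Wₕ = 0.16823910; term = 0.16823910²·(1 − 0.07873771)·121000/761 = 4.1460821.
Sum = 7.4855822.

7.4856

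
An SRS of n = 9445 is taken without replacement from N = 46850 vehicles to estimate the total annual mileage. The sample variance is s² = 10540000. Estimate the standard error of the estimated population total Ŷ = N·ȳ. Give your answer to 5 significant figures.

Var(Ŷ) = N²·Var(ȳ) = N²·(1 − n/N)·s²/n.
f = 9445/46850 = 0.20160085; Var(ȳ) = 0.79839915·10540000/9445 = 890.96104.
Var(Ŷ) = 46850² · 890.96104 = 1.9555904 × 10^12.
SE(Ŷ) = √(1.9555904 × 10^12) = 1.3984 × 10^6.

1.3984 × 10^6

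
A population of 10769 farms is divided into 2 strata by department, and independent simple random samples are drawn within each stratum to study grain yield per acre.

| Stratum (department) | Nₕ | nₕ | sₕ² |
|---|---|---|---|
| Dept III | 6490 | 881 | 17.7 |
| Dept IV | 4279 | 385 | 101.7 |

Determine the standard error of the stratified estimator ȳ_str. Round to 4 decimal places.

Var(ȳ_str) = Σₕ Wₕ²(1 − fₕ)sₕ²/nₕ with Wₕ = Nₕ/N, N = 10769.
Dept III: Wₕ = 0.60265577; term = 0.60265577²·(1 − 0.13574730)·17.7/881 = 0.0063063307.
Dept IV: Wₕ = 0.39734423; term = 0.39734423²·(1 − 0.08997429)·101.7/385 = 0.037953139.
Sum = 0.04425947.
SE = √(0.04425947) = 0.2104.

0.2104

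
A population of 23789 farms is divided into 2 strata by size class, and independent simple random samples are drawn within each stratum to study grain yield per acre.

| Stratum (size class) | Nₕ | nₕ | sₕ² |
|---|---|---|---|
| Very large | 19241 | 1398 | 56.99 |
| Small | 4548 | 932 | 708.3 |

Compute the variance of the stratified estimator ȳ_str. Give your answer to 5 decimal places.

Var(ȳ_str) = Σₕ Wₕ²(1 − fₕ)sₕ²/nₕ with Wₕ = Nₕ/N, N = 23789.
Very large: Wₕ = 0.80881920; term = 0.80881920²·(1 − 0.07265735)·56.99/1398 = 0.024730599.
Small: Wₕ = 0.19118080; term = 0.19118080²·(1 − 0.20492524)·708.3/932 = 0.022085022.
Sum = 0.046815621.

0.04682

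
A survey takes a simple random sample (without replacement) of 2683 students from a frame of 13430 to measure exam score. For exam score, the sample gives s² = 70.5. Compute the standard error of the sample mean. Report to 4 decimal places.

Under SRS without replacement, Var(ȳ) = (1 − f)·s²/n with f = n/N = 2683/13430 = 0.19977662.
Var(ȳ) = (1 − 0.19977662)·70.5/2683 = 0.80022338·0.026276556 = 0.021027115.
SE(ȳ) = √(0.021027115) = 0.1450.

0.1450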